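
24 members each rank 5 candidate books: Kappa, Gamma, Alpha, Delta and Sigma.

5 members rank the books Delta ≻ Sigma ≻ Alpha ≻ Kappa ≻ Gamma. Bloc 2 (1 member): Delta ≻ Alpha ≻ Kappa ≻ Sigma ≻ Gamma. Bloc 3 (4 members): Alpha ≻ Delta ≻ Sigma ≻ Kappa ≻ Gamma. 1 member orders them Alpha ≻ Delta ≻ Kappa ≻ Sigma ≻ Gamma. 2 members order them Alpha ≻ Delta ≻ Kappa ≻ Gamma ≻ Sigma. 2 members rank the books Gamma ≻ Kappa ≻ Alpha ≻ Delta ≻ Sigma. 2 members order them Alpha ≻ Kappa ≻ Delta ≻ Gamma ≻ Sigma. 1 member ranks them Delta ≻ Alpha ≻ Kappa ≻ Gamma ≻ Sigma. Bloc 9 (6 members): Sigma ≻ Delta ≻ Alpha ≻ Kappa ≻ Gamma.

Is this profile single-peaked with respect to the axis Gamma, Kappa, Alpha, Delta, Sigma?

Axis positions: Gamma=1, Kappa=2, Alpha=3, Delta=4, Sigma=5.
Bloc 1 (peak Delta at position 4): ranking walks positions 4-5-3-2-1, expanding outward from the peak — single-peaked.
Bloc 2 (peak Delta at position 4): ranking walks positions 4-3-2-5-1, expanding outward from the peak — single-peaked.
Bloc 3 (peak Alpha at position 3): ranking walks positions 3-4-5-2-1, expanding outward from the peak — single-peaked.
Bloc 4 (peak Alpha at position 3): ranking walks positions 3-4-2-5-1, expanding outward from the peak — single-peaked.
Bloc 5 (peak Alpha at position 3): ranking walks positions 3-4-2-1-5, expanding outward from the peak — single-peaked.
Bloc 6 (peak Gamma at position 1): ranking walks positions 1-2-3-4-5, expanding outward from the peak — single-peaked.
Bloc 7 (peak Alpha at position 3): ranking walks positions 3-2-4-1-5, expanding outward from the peak — single-peaked.
Bloc 8 (peak Delta at position 4): ranking walks positions 4-3-2-1-5, expanding outward from the peak — single-peaked.
Bloc 9 (peak Sigma at position 5): ranking walks positions 5-4-3-2-1, expanding outward from the peak — single-peaked.
Every ranking is single-peaked on this axis.

yes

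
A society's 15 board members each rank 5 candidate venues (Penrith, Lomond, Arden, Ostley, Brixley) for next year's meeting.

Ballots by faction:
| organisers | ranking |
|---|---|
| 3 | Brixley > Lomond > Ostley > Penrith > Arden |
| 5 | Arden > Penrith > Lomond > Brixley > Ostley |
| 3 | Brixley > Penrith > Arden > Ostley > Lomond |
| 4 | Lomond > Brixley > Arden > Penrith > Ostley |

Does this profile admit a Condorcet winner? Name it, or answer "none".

none

Check each pair by majority over 15 ballots:
Penrith vs Lomond: 5+3 = 8 for Penrith, 7 for Lomond — Penrith by 8–7.
Penrith vs Arden: 3+3 = 6 for Penrith, 9 for Arden — Arden by 9–6.
Penrith vs Ostley: 12 to 3, Penrith.
Penrith vs Brixley: Penrith is ranked higher on 5 ballots, Brixley on 10. Brixley wins 10–5.
Lomond vs Arden: 3+4 = 7 for Lomond, 8 for Arden — Arden by 8–7.
Lomond vs Ostley: Lomond is ranked higher on 3+5+4 = 12 ballots, Ostley on 3. Lomond wins 12–3.
Lomond vs Brixley: 5+4 = 9 for Lomond, 6 for Brixley — Lomond by 9–6.
Arden vs Ostley: Arden preferred on 5+3+4 = 12 ballots; Arden wins 12–3.
Arden vs Brixley: Arden is ranked higher on 5 ballots, Brixley on 10. Brixley wins 10–5.
Ostley vs Brixley: Ostley preferred on 0 ballots; Brixley wins 15–0.
Each city drops at least one matchup (Penrith loses to Arden; Lomond loses to Penrith; Arden loses to Brixley; Ostley loses to Penrith; Brixley loses to Lomond); the cycle Penrith beats Lomond beats Brixley beats Penrith rules out a Condorcet winner.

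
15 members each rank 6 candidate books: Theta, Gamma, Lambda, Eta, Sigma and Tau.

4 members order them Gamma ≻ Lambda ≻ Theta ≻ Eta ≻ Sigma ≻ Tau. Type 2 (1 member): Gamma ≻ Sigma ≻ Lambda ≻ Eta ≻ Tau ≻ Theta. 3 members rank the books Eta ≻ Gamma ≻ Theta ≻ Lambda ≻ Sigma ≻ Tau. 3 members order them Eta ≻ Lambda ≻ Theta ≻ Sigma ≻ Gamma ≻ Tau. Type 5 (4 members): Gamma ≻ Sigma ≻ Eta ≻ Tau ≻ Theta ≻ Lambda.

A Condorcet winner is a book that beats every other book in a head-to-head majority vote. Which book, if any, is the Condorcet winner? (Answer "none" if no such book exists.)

Gamma

Head-to-head results (15 members):
Theta–Gamma: Gamma 12–3.
Theta–Lambda: Lambda 8–7.
Theta–Eta: Eta 11–4.
Theta vs Sigma: Theta wins 10–5.
Theta vs Tau: Theta, 10–5.
Gamma vs Lambda: Gamma wins 12–3.
Gamma–Eta: Gamma 9–6.
Gamma–Sigma: Gamma 12–3.
Gamma–Tau: Gamma 15–0.
Lambda vs Eta: Eta wins 10–5.
Lambda vs Sigma: Lambda, 10–5.
Lambda vs Tau: Lambda wins 11–4.
Eta vs Sigma: Eta, 10–5.
Eta vs Tau: Eta wins 15–0.
Sigma vs Tau: Sigma wins 15–0.
Gamma wins every pairwise contest, so Gamma is the Condorcet winner.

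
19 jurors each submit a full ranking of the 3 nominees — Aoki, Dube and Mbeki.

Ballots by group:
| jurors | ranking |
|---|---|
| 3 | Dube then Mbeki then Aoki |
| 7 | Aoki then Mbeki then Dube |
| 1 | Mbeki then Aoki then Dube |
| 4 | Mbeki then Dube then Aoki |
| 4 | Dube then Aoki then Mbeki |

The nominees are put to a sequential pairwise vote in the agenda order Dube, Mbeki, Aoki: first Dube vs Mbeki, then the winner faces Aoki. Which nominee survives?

Round 1: Dube vs Mbeki — 7–12, Mbeki advances.
Round 2: Mbeki vs Aoki — 8–11, Aoki advances.
The agenda winner is Aoki.

Aoki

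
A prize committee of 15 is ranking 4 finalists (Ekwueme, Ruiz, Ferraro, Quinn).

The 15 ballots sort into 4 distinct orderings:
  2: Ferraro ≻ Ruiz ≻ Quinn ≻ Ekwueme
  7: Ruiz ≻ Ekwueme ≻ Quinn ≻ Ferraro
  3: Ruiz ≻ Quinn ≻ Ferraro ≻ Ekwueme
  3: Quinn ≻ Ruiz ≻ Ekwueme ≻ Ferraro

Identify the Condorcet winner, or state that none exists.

Pairwise majorities:
Ekwueme vs Ruiz: 0 for Ekwueme, 15 for Ruiz — Ruiz by 15–0.
Ekwueme vs Ferraro: 10 to 5, Ekwueme.
Ekwueme vs Quinn: Ekwueme is ranked higher on 7 ballots, Quinn on 8. Quinn wins 8–7.
Ruiz vs Ferraro: Ruiz is ranked higher on 7+3+3 = 13 ballots, Ferraro on 2. Ruiz wins 13–2.
Ruiz vs Quinn: 12 to 3, Ruiz.
Ferraro vs Quinn: Ferraro preferred on 2 ballots; Quinn wins 13–2.
Ruiz wins every pairwise contest, so Ruiz is the Condorcet winner.

Ruiz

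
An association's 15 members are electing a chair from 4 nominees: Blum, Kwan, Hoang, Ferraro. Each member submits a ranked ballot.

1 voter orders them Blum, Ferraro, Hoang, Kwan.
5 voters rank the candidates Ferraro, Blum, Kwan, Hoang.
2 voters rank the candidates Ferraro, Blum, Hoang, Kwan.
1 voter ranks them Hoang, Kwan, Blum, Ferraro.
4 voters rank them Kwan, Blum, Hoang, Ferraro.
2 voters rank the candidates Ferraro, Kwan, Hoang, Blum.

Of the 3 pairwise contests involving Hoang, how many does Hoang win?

Hoang against each rival (15 voters):
Hoang–Blum: Blum 12–3.
Hoang vs Kwan: Kwan, 11–4.
Hoang vs Ferraro: Ferraro, 10–5.
Hoang beats no one; loses to Blum, Kwan, Ferraro — 0 pairwise wins.

0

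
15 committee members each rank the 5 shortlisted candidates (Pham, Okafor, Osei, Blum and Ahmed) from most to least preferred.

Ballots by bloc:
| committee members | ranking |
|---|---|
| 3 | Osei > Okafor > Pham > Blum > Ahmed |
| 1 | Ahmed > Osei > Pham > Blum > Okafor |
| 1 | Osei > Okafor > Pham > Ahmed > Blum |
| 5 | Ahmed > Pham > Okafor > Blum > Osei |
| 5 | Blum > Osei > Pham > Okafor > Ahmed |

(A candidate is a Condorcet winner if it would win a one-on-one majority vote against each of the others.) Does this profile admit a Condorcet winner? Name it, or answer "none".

none

Check each pair by majority over 15 ballots:
Pham vs Okafor: Pham is ranked higher on 1+5+5 = 11 ballots, Okafor on 4. Pham wins 11–4.
Pham vs Osei: Pham preferred on 5 ballots; Osei wins 10–5.
Pham–Blum: Pham 10–5.
Pham vs Ahmed: Pham preferred on 3+1+5 = 9 ballots; Pham wins 9–6.
Okafor vs Osei: 5 for Okafor, 10 for Osei — Osei by 10–5.
Okafor vs Blum: Okafor is ranked higher on 3+1+5 = 9 ballots, Blum on 6. Okafor wins 9–6.
Okafor–Ahmed: Okafor 9–6.
Osei–Blum: Blum 10–5.
Osei–Ahmed: Osei 9–6.
Blum vs Ahmed: 3+5 = 8 for Blum, 7 for Ahmed — Blum by 8–7.
Every candidate loses at least once (Pham loses to Osei; Okafor loses to Pham; Osei loses to Blum; Blum loses to Pham; Ahmed loses to Pham). The majority relation contains the cycle Pham > Blum > Osei > Pham, so there is no Condorcet winner.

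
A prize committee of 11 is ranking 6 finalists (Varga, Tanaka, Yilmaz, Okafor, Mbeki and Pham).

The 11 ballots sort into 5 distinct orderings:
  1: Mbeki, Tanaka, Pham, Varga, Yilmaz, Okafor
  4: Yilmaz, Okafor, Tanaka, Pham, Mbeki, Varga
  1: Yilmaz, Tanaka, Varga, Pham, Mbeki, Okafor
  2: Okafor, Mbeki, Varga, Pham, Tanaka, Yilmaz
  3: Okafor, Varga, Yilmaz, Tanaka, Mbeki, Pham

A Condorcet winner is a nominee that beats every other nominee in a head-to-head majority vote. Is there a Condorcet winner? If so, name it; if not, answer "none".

none

Pairwise majorities:
Varga vs Tanaka: Varga is ranked higher on 2+3 = 5 ballots, Tanaka on 6. Tanaka wins 6–5.
Varga vs Yilmaz: Varga is ranked higher on 1+2+3 = 6 ballots, Yilmaz on 5. Varga wins 6–5.
Varga vs Okafor: Varga preferred on 1+1 = 2 ballots; Okafor wins 9–2.
Varga vs Mbeki: Varga is ranked higher on 1+3 = 4 ballots, Mbeki on 7. Mbeki wins 7–4.
Varga vs Pham: 1+2+3 = 6 for Varga, 5 for Pham — Varga by 6–5.
Tanaka vs Yilmaz: 1+2 = 3 for Tanaka, 8 for Yilmaz — Yilmaz by 8–3.
Tanaka vs Okafor: 2 to 9, Okafor.
Tanaka vs Mbeki: Tanaka preferred on 4+1+3 = 8 ballots; Tanaka wins 8–3.
Tanaka vs Pham: Tanaka is ranked higher on 1+4+1+3 = 9 ballots, Pham on 2. Tanaka wins 9–2.
Yilmaz vs Okafor: Yilmaz preferred on 1+4+1 = 6 ballots; Yilmaz wins 6–5.
Yilmaz vs Mbeki: 4+1+3 = 8 for Yilmaz, 3 for Mbeki — Yilmaz by 8–3.
Yilmaz vs Pham: Yilmaz preferred on 4+1+3 = 8 ballots; Yilmaz wins 8–3.
Okafor vs Mbeki: Okafor preferred on 4+2+3 = 9 ballots; Okafor wins 9–2.
Okafor vs Pham: 9 to 2, Okafor.
Mbeki vs Pham: 6 to 5, Mbeki.
Every nominee loses at least once (Varga loses to Tanaka; Tanaka loses to Yilmaz; Yilmaz loses to Varga; Okafor loses to Yilmaz; Mbeki loses to Tanaka; Pham loses to Varga). The majority relation contains the cycle Varga beats Yilmaz beats Tanaka beats Varga, so there is no Condorcet winner.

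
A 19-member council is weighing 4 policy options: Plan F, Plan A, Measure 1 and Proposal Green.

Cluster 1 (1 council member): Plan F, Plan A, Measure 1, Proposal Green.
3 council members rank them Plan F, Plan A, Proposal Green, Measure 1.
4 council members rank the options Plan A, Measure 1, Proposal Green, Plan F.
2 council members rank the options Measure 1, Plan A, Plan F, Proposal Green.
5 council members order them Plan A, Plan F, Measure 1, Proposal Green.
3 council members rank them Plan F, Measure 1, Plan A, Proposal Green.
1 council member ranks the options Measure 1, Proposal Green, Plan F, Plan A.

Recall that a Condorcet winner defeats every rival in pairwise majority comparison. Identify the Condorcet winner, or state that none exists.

Plan A

Pairwise majorities:
Plan F vs Plan A: Plan A wins 11–8.
Plan F vs Measure 1: Plan F, 12–7.
Plan F vs Proposal Green: Plan F wins 14–5.
Plan A vs Measure 1: Plan A, 13–6.
Plan A vs Proposal Green: Plan A wins 18–1.
Measure 1 vs Proposal Green: Measure 1, 16–3.
Plan A defeats every rival head-to-head and is the Condorcet winner.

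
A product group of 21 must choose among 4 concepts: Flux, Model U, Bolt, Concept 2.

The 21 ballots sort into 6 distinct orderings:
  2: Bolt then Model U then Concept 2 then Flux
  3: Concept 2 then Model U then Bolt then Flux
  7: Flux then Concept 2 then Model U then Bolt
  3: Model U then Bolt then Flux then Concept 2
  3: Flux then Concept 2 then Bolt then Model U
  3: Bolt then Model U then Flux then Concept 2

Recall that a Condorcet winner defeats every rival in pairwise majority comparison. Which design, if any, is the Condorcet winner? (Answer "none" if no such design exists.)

none

Pairwise majorities:
Flux vs Model U: Model U, 11–10.
Flux vs Bolt: 10 to 11, Bolt.
Flux–Concept 2: Flux 16–5.
Model U vs Bolt: 13 to 8, Model U.
Model U vs Concept 2: Model U preferred on 2+3+3 = 8 ballots; Concept 2 wins 13–8.
Bolt vs Concept 2: 2+3+3 = 8 for Bolt, 13 for Concept 2 — Concept 2 by 13–8.
No design is unbeaten: Flux loses to Model U; Model U loses to Concept 2; Bolt loses to Model U; Concept 2 loses to Flux. In particular Flux → Concept 2 → Model U → Flux is a majority cycle — no Condorcet winner exists.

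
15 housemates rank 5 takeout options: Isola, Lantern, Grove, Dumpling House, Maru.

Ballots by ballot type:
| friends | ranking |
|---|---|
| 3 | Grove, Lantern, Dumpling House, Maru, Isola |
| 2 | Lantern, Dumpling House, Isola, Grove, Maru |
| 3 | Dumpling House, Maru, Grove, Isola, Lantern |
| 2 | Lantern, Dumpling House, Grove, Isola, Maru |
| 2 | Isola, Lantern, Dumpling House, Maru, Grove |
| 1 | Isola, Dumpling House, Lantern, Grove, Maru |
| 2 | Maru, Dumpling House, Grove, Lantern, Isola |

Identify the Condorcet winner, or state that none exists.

none

Check each pair by majority over 15 ballots:
Isola–Lantern: Lantern 9–6.
Isola vs Grove: Grove, 10–5.
Isola–Dumpling House: Dumpling House 12–3.
Isola vs Maru: Maru wins 8–7.
Lantern–Grove: Grove 8–7.
Lantern vs Dumpling House: Lantern, 9–6.
Lantern vs Maru: Lantern wins 10–5.
Grove vs Dumpling House: Dumpling House wins 12–3.
Grove–Maru: Grove 8–7.
Dumpling House vs Maru: Dumpling House wins 13–2.
No restaurant is unbeaten: Isola loses to Lantern; Lantern loses to Grove; Grove loses to Dumpling House; Dumpling House loses to Lantern; Maru loses to Lantern. In particular Lantern > Dumpling House > Grove > Lantern is a majority cycle — no Condorcet winner exists.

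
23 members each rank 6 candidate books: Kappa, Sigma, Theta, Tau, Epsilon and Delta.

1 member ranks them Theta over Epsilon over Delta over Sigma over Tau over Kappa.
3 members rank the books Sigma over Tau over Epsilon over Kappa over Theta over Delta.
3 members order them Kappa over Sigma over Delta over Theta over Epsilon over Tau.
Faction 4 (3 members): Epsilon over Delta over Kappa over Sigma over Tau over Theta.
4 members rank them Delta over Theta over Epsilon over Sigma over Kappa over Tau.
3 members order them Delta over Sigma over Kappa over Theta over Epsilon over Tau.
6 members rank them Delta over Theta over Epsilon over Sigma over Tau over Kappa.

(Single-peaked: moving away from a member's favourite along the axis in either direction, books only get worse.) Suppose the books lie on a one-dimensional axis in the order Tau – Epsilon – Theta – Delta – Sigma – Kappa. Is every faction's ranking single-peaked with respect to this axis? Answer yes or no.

Axis positions: Tau=1, Epsilon=2, Theta=3, Delta=4, Sigma=5, Kappa=6.
Faction 1 (peak Theta at position 3): ranking walks positions 3-2-4-5-1-6, expanding outward from the peak — single-peaked.
Faction 2: ranking walks positions 5-1-2-6-3-4; Tau is ranked above Delta even though Delta lies between Tau and the peak Sigma on the axis — preferences dip and rise again. Not single-peaked.
Faction 3 (peak Kappa at position 6): ranking walks positions 6-5-4-3-2-1, expanding outward from the peak — single-peaked.
Faction 4: ranking walks positions 2-4-6-5-1-3; Delta is ranked above Theta even though Theta lies between Delta and the peak Epsilon on the axis — preferences dip and rise again. Not single-peaked.
Faction 5 (peak Delta at position 4): ranking walks positions 4-3-2-5-6-1, expanding outward from the peak — single-peaked.
Faction 6 (peak Delta at position 4): ranking walks positions 4-5-6-3-2-1, expanding outward from the peak — single-peaked.
Faction 7 (peak Delta at position 4): ranking walks positions 4-3-2-5-1-6, expanding outward from the peak — single-peaked.
Faction 2 violates single-peakedness, so the profile is not single-peaked on this axis.

no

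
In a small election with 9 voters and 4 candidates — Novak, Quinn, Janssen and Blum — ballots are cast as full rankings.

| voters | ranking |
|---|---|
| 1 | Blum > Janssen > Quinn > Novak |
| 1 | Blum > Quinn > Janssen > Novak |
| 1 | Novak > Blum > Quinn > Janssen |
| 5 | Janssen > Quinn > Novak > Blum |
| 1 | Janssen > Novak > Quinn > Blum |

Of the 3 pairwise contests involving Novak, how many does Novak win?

1

Novak against each rival (9 voters):
Novak vs Quinn: Novak preferred on 1+1 = 2 ballots; Quinn wins 7–2.
Novak vs Janssen: Janssen wins 8–1.
Novak vs Blum: 7 to 2, Novak.
Novak beats Blum; loses to Quinn, Janssen — 1 pairwise win.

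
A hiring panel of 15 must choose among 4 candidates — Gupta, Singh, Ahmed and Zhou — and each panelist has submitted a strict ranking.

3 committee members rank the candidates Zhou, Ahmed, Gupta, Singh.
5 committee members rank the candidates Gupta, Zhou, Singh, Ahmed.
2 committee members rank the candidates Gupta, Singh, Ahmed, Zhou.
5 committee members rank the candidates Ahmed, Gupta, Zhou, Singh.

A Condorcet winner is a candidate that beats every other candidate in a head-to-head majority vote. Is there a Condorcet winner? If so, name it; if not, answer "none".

Head-to-head results (15 committee members):
Gupta vs Singh: Gupta wins 15–0.
Gupta vs Ahmed: Ahmed, 8–7.
Gupta vs Zhou: Gupta preferred on 5+2+5 = 12 ballots; Gupta wins 12–3.
Singh vs Ahmed: 7 to 8, Ahmed.
Singh vs Zhou: 2 for Singh, 13 for Zhou — Zhou by 13–2.
Ahmed vs Zhou: Zhou wins 8–7.
Each candidate drops at least one matchup (Gupta loses to Ahmed; Singh loses to Gupta; Ahmed loses to Zhou; Zhou loses to Gupta); the cycle Gupta beats Zhou beats Ahmed beats Gupta rules out a Condorcet winner.

none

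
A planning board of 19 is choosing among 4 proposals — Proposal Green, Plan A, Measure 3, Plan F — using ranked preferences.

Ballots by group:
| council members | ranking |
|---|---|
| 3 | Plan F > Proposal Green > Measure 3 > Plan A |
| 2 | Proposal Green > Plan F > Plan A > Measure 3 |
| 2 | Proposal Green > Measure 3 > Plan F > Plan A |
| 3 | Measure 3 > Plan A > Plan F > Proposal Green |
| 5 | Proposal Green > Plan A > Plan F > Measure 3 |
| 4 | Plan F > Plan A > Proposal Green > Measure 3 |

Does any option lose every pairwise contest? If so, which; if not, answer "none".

Measure 3

Pairwise majorities:
Proposal Green vs Plan A: Proposal Green preferred on 3+2+2+5 = 12 ballots; Proposal Green wins 12–7.
Proposal Green vs Measure 3: Proposal Green, 16–3.
Proposal Green–Plan F: Plan F 10–9.
Plan A vs Measure 3: 11 to 8, Plan A.
Plan A vs Plan F: Plan F wins 11–8.
Measure 3 vs Plan F: Plan F wins 14–5.
Measure 3 is beaten in every head-to-head and is the Condorcet loser.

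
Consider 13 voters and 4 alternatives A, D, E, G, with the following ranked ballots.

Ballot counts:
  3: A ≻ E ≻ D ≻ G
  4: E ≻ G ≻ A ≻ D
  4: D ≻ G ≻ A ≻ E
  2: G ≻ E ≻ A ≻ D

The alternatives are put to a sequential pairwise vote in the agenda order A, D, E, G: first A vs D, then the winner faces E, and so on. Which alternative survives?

Round 1: A vs D — 9–4, A advances.
Round 2: A vs E — 7–6, A advances.
Round 3: A vs G — 3–10, G advances.
G survives the agenda.

G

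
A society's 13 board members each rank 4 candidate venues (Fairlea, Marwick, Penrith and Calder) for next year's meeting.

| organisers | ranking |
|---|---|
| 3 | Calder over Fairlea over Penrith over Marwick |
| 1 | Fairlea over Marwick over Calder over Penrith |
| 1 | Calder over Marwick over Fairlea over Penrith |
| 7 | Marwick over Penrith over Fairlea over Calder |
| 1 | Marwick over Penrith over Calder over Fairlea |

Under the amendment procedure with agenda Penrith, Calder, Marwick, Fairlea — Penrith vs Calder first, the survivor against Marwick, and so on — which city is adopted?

Round 1: Penrith vs Calder — 8–5, Penrith advances.
Round 2: Penrith vs Marwick — 3–10, Marwick advances.
Round 3: Marwick vs Fairlea — 9–4, Marwick advances.
The agenda winner is Marwick.

Marwick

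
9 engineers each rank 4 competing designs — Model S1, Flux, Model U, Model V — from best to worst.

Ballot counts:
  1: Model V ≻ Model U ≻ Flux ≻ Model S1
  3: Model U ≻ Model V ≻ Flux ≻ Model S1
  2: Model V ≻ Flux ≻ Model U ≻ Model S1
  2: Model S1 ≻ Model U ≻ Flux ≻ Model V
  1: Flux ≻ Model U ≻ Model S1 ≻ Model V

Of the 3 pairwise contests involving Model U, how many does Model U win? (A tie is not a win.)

Model U against each rival (9 engineers):
Model U–Model S1: Model U 7–2.
Model U vs Flux: 6 to 3, Model U.
Model U–Model V: Model U 6–3.
Model U beats Model S1, Flux, Model V — 3 pairwise wins.

3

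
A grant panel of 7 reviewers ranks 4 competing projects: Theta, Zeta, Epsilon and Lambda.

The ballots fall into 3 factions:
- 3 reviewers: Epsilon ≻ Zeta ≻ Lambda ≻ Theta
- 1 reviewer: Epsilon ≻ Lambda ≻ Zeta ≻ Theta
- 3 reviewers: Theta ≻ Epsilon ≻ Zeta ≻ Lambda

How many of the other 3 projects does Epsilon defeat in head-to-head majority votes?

3

Epsilon against each rival (7 reviewers):
Epsilon–Theta: Epsilon 4–3.
Epsilon vs Zeta: 7 to 0, Epsilon.
Epsilon vs Lambda: 7 to 0, Epsilon.
Epsilon beats Theta, Zeta, Lambda — 3 pairwise wins.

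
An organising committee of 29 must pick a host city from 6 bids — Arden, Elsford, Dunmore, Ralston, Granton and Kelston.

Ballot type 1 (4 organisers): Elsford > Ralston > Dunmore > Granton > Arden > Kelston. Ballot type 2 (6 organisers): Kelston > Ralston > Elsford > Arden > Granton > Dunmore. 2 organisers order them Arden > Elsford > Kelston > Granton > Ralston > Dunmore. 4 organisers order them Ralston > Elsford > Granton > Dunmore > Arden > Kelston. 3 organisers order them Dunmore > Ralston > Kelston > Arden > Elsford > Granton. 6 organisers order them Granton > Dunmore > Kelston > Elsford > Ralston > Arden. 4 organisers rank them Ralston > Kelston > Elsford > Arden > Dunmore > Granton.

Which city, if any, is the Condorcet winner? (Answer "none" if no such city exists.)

Ralston

Head-to-head results (29 organisers):
Arden vs Elsford: 2+3 = 5 for Arden, 24 for Elsford — Elsford by 24–5.
Arden vs Dunmore: Dunmore, 17–12.
Arden vs Ralston: Ralston, 27–2.
Arden vs Granton: 15 to 14, Arden.
Arden vs Kelston: Kelston wins 19–10.
Elsford vs Dunmore: Elsford, 20–9.
Elsford vs Ralston: Ralston, 17–12.
Elsford vs Granton: Elsford preferred on 4+6+2+4+3+4 = 23 ballots; Elsford wins 23–6.
Elsford vs Kelston: 10 to 19, Kelston.
Dunmore vs Ralston: Ralston wins 20–9.
Dunmore vs Granton: Granton, 18–11.
Dunmore vs Kelston: 4+4+3+6 = 17 for Dunmore, 12 for Kelston — Dunmore by 17–12.
Ralston vs Granton: Ralston is ranked higher on 4+6+4+3+4 = 21 ballots, Granton on 8. Ralston wins 21–8.
Ralston vs Kelston: Ralston, 15–14.
Granton–Kelston: Kelston 15–14.
Only Ralston has no losses; Ralston is the Condorcet winner.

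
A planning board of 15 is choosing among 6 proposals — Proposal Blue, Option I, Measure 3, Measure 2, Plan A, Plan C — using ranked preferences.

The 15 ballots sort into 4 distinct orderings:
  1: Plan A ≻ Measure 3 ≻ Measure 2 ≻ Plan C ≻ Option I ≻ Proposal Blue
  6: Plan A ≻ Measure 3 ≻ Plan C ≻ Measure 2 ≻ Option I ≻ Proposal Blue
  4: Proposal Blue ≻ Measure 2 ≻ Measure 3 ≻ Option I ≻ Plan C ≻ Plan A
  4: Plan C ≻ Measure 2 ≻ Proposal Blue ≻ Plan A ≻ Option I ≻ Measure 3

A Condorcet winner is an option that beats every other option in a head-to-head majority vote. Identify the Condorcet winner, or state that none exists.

Check each pair by majority over 15 ballots:
Proposal Blue–Option I: Proposal Blue 8–7.
Proposal Blue vs Measure 3: Proposal Blue wins 8–7.
Proposal Blue vs Measure 2: Measure 2 wins 11–4.
Proposal Blue–Plan A: Proposal Blue 8–7.
Proposal Blue vs Plan C: Plan C, 11–4.
Option I vs Measure 3: Measure 3, 11–4.
Option I vs Measure 2: Measure 2, 15–0.
Option I vs Plan A: Plan A wins 11–4.
Option I vs Plan C: Plan C wins 11–4.
Measure 3–Measure 2: Measure 2 8–7.
Measure 3 vs Plan A: Plan A wins 11–4.
Measure 3–Plan C: Measure 3 11–4.
Measure 2 vs Plan A: Measure 2, 8–7.
Measure 2 vs Plan C: Plan C, 10–5.
Plan A vs Plan C: Plan C wins 8–7.
No option is unbeaten: Proposal Blue loses to Measure 2; Option I loses to Proposal Blue; Measure 3 loses to Proposal Blue; Measure 2 loses to Plan C; Plan A loses to Proposal Blue; Plan C loses to Measure 3. In particular Proposal Blue → Measure 3 → Plan C → Proposal Blue is a majority cycle — no Condorcet winner exists.

none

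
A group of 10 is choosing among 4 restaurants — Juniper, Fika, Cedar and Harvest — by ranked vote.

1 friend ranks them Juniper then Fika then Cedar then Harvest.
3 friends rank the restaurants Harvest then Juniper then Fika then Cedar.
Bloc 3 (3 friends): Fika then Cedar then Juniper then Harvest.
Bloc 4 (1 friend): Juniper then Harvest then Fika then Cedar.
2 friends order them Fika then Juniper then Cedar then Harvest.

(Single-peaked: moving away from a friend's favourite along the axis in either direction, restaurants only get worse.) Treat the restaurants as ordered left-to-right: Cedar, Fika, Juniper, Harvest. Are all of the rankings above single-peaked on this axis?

yes

Axis positions: Cedar=1, Fika=2, Juniper=3, Harvest=4.
Bloc 1 (peak Juniper at position 3): ranking walks positions 3-2-1-4, expanding outward from the peak — single-peaked.
Bloc 2 (peak Harvest at position 4): ranking walks positions 4-3-2-1, expanding outward from the peak — single-peaked.
Bloc 3 (peak Fika at position 2): ranking walks positions 2-1-3-4, expanding outward from the peak — single-peaked.
Bloc 4 (peak Juniper at position 3): ranking walks positions 3-4-2-1, expanding outward from the peak — single-peaked.
Bloc 5 (peak Fika at position 2): ranking walks positions 2-3-1-4, expanding outward from the peak — single-peaked.
Every ranking is single-peaked on this axis.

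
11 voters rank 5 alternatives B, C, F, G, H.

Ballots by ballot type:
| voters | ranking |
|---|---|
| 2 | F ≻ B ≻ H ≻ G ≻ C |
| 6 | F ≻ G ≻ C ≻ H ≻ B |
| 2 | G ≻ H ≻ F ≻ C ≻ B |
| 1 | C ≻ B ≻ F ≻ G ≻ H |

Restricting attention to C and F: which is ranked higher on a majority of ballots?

Ballots ranking C above F: 1.
Ballots ranking F above C: 11 − 1 = 10.
F wins the head-to-head 10–1.

F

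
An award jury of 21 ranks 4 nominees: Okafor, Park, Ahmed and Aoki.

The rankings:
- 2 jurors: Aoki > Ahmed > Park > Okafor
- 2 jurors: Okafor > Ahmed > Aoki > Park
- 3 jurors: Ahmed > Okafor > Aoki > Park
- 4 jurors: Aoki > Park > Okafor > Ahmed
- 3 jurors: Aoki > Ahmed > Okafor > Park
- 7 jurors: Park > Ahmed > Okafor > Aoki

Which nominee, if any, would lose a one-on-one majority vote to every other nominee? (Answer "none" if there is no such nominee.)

none

Head-to-head results (21 jurors):
Okafor vs Park: 2+3+3 = 8 for Okafor, 13 for Park — Park by 13–8.
Okafor vs Ahmed: Okafor is ranked higher on 2+4 = 6 ballots, Ahmed on 15. Ahmed wins 15–6.
Okafor vs Aoki: Okafor preferred on 2+3+7 = 12 ballots; Okafor wins 12–9.
Park–Ahmed: Park 11–10.
Park vs Aoki: Aoki wins 14–7.
Ahmed vs Aoki: Ahmed wins 12–9.
Each nominee has at least one pairwise win (Okafor beats Aoki; Park beats Okafor; Ahmed beats Okafor; Aoki beats Park) — no Condorcet loser.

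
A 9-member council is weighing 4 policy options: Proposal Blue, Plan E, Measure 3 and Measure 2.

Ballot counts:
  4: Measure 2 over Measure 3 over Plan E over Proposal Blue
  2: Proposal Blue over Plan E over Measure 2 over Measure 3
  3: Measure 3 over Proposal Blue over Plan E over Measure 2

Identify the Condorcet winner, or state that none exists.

Pairwise majorities:
Proposal Blue vs Plan E: Proposal Blue is ranked higher on 2+3 = 5 ballots, Plan E on 4. Proposal Blue wins 5–4.
Proposal Blue vs Measure 3: 2 for Proposal Blue, 7 for Measure 3 — Measure 3 by 7–2.
Proposal Blue vs Measure 2: 2+3 = 5 for Proposal Blue, 4 for Measure 2 — Proposal Blue by 5–4.
Plan E vs Measure 3: Plan E is ranked higher on 2 ballots, Measure 3 on 7. Measure 3 wins 7–2.
Plan E vs Measure 2: Plan E preferred on 2+3 = 5 ballots; Plan E wins 5–4.
Measure 3 vs Measure 2: Measure 3 is ranked higher on 3 ballots, Measure 2 on 6. Measure 2 wins 6–3.
No option is unbeaten: Proposal Blue loses to Measure 3; Plan E loses to Proposal Blue; Measure 3 loses to Measure 2; Measure 2 loses to Proposal Blue. In particular Proposal Blue > Measure 2 > Measure 3 > Proposal Blue is a majority cycle — no Condorcet winner exists.

none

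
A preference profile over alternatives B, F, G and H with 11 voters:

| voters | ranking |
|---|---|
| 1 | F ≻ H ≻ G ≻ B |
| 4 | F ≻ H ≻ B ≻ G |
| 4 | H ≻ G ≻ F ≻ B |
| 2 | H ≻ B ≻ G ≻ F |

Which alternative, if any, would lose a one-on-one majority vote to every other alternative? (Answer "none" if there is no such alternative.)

none

Pairwise majorities:
B vs F: F, 9–2.
B–G: B 6–5.
B vs H: H, 11–0.
F vs G: 5 to 6, G.
F vs H: F is ranked higher on 1+4 = 5 ballots, H on 6. H wins 6–5.
G vs H: H, 11–0.
No alternative is winless: B beats G; F beats B; G beats F; H beats B. There is no Condorcet loser.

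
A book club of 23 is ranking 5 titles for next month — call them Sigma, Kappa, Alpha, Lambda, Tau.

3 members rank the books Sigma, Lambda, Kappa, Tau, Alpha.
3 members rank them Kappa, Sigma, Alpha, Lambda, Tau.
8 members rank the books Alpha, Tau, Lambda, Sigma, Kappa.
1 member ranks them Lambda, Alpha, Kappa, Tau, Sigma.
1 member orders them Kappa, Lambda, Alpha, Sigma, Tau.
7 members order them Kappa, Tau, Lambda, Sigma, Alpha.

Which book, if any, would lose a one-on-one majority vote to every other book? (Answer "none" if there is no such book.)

Pairwise majorities:
Sigma vs Kappa: Sigma preferred on 3+8 = 11 ballots; Kappa wins 12–11.
Sigma vs Alpha: Sigma is ranked higher on 3+3+7 = 13 ballots, Alpha on 10. Sigma wins 13–10.
Sigma vs Lambda: 6 to 17, Lambda.
Sigma vs Tau: Sigma is ranked higher on 3+3+1 = 7 ballots, Tau on 16. Tau wins 16–7.
Kappa vs Alpha: Kappa wins 14–9.
Kappa vs Lambda: Kappa preferred on 3+1+7 = 11 ballots; Lambda wins 12–11.
Kappa vs Tau: Kappa is ranked higher on 3+3+1+1+7 = 15 ballots, Tau on 8. Kappa wins 15–8.
Alpha vs Lambda: Lambda, 12–11.
Alpha vs Tau: Alpha, 13–10.
Lambda vs Tau: 3+3+1+1 = 8 for Lambda, 15 for Tau — Tau by 15–8.
No book is winless: Sigma beats Alpha; Kappa beats Sigma; Alpha beats Tau; Lambda beats Sigma; Tau beats Sigma. There is no Condorcet loser.

none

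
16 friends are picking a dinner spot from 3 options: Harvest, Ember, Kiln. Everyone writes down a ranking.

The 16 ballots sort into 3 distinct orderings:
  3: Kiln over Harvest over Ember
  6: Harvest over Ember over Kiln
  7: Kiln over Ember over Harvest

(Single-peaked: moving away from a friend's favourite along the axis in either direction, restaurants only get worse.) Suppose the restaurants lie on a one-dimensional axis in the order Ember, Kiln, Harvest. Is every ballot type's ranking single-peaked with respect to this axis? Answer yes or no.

no

Axis positions: Ember=1, Kiln=2, Harvest=3.
Ballot type 1 (peak Kiln at position 2): ranking walks positions 2-3-1, expanding outward from the peak — single-peaked.
Ballot type 2: ranking walks positions 3-1-2; Ember is ranked above Kiln even though Kiln lies between Ember and the peak Harvest on the axis — preferences dip and rise again. Not single-peaked.
Ballot type 3 (peak Kiln at position 2): ranking walks positions 2-1-3, expanding outward from the peak — single-peaked.
Ballot type 2 violates single-peakedness, so the profile is not single-peaked on this axis.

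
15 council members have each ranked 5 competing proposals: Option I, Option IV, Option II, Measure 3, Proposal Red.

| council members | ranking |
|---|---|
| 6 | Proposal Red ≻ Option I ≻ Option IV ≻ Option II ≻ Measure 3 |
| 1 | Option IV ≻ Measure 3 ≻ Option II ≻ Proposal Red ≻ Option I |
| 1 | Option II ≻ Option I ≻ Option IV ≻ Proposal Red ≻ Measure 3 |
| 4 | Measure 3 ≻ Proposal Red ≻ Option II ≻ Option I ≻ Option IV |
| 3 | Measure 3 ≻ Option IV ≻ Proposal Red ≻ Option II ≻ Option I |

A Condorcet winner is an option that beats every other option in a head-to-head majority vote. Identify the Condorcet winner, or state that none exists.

Check each pair by majority over 15 ballots:
Option I vs Option IV: Option I preferred on 6+1+4 = 11 ballots; Option I wins 11–4.
Option I vs Option II: Option I is ranked higher on 6 ballots, Option II on 9. Option II wins 9–6.
Option I vs Measure 3: 7 to 8, Measure 3.
Option I vs Proposal Red: 1 to 14, Proposal Red.
Option IV vs Option II: Option IV is ranked higher on 6+1+3 = 10 ballots, Option II on 5. Option IV wins 10–5.
Option IV vs Measure 3: Option IV is ranked higher on 6+1+1 = 8 ballots, Measure 3 on 7. Option IV wins 8–7.
Option IV vs Proposal Red: 5 to 10, Proposal Red.
Option II vs Measure 3: Option II is ranked higher on 6+1 = 7 ballots, Measure 3 on 8. Measure 3 wins 8–7.
Option II vs Proposal Red: 2 to 13, Proposal Red.
Measure 3 vs Proposal Red: Measure 3 preferred on 1+4+3 = 8 ballots; Measure 3 wins 8–7.
Each option drops at least one matchup (Option I loses to Option II; Option IV loses to Option I; Option II loses to Option IV; Measure 3 loses to Option IV; Proposal Red loses to Measure 3); the cycle Option I → Option IV → Option II → Option I rules out a Condorcet winner.

none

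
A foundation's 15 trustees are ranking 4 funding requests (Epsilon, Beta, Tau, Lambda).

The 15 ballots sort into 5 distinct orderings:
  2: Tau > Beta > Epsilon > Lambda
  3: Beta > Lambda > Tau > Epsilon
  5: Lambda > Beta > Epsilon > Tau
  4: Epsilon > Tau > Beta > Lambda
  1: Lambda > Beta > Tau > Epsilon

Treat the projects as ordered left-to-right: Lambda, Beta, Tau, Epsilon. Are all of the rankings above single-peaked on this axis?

no

Axis positions: Lambda=1, Beta=2, Tau=3, Epsilon=4.
Type 1 (peak Tau at position 3): ranking walks positions 3-2-4-1, expanding outward from the peak — single-peaked.
Type 2 (peak Beta at position 2): ranking walks positions 2-1-3-4, expanding outward from the peak — single-peaked.
Type 3: ranking walks positions 1-2-4-3; Epsilon is ranked above Tau even though Tau lies between Epsilon and the peak Lambda on the axis — preferences dip and rise again. Not single-peaked.
Type 4 (peak Epsilon at position 4): ranking walks positions 4-3-2-1, expanding outward from the peak — single-peaked.
Type 5 (peak Lambda at position 1): ranking walks positions 1-2-3-4, expanding outward from the peak — single-peaked.
Type 3 violates single-peakedness, so the profile is not single-peaked on this axis.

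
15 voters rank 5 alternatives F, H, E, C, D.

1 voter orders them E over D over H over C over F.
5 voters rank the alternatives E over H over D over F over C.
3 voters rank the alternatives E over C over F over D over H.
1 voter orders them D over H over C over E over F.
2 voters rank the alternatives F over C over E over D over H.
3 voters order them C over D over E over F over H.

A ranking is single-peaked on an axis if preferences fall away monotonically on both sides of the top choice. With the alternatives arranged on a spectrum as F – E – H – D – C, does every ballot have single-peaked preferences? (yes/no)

Axis positions: F=1, E=2, H=3, D=4, C=5.
Faction 1: ranking walks positions 2-4-3-5-1; D is ranked above H even though H lies between D and the peak E on the axis — preferences dip and rise again. Not single-peaked.
Faction 2 (peak E at position 2): ranking walks positions 2-3-4-1-5, expanding outward from the peak — single-peaked.
Faction 3: ranking walks positions 2-5-1-4-3; C is ranked above H even though H lies between C and the peak E on the axis — preferences dip and rise again. Not single-peaked.
Faction 4 (peak D at position 4): ranking walks positions 4-3-5-2-1, expanding outward from the peak — single-peaked.
Faction 5: ranking walks positions 1-5-2-4-3; C is ranked above E even though E lies between C and the peak F on the axis — preferences dip and rise again. Not single-peaked.
Faction 6: ranking walks positions 5-4-2-1-3; E is ranked above H even though H lies between E and the peak C on the axis — preferences dip and rise again. Not single-peaked.
Faction 1 violates single-peakedness, so the profile is not single-peaked on this axis.

no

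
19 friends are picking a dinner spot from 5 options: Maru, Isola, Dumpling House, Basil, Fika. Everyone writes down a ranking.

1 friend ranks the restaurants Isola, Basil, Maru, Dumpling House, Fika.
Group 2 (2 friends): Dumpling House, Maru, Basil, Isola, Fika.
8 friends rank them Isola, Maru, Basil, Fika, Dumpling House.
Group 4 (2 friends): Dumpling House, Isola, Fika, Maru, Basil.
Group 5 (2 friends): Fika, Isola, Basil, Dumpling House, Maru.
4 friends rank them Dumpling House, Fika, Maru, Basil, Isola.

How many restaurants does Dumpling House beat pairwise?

Dumpling House against each rival (19 friends):
Dumpling House vs Maru: Dumpling House is ranked higher on 2+2+2+4 = 10 ballots, Maru on 9. Dumpling House wins 10–9.
Dumpling House vs Isola: Dumpling House is ranked higher on 2+2+4 = 8 ballots, Isola on 11. Isola wins 11–8.
Dumpling House vs Basil: Dumpling House is ranked higher on 2+2+4 = 8 ballots, Basil on 11. Basil wins 11–8.
Dumpling House vs Fika: Dumpling House is ranked higher on 1+2+2+4 = 9 ballots, Fika on 10. Fika wins 10–9.
Dumpling House beats Maru; loses to Isola, Basil, Fika — 1 pairwise win.

1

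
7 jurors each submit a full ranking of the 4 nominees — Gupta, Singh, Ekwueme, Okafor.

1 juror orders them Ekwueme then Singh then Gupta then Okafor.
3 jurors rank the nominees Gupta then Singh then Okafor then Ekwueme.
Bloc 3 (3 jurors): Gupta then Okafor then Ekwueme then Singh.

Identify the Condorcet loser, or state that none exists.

none

Head-to-head results (7 jurors):
Gupta vs Singh: Gupta is ranked higher on 3+3 = 6 ballots, Singh on 1. Gupta wins 6–1.
Gupta vs Ekwueme: 3+3 = 6 for Gupta, 1 for Ekwueme — Gupta by 6–1.
Gupta vs Okafor: Gupta, 7–0.
Singh vs Ekwueme: Ekwueme, 4–3.
Singh–Okafor: Singh 4–3.
Ekwueme–Okafor: Okafor 6–1.
No nominee is winless: Gupta beats Singh; Singh beats Okafor; Ekwueme beats Singh; Okafor beats Ekwueme. There is no Condorcet loser.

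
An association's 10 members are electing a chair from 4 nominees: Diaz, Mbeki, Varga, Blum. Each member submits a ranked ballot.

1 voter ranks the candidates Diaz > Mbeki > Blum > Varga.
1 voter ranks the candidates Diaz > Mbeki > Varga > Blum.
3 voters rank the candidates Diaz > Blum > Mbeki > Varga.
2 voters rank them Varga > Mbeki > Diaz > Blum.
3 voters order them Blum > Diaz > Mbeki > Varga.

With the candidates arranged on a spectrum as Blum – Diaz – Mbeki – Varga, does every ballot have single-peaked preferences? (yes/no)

yes

Axis positions: Blum=1, Diaz=2, Mbeki=3, Varga=4.
Ballot type 1 (peak Diaz at position 2): ranking walks positions 2-3-1-4, expanding outward from the peak — single-peaked.
Ballot type 2 (peak Diaz at position 2): ranking walks positions 2-3-4-1, expanding outward from the peak — single-peaked.
Ballot type 3 (peak Diaz at position 2): ranking walks positions 2-1-3-4, expanding outward from the peak — single-peaked.
Ballot type 4 (peak Varga at position 4): ranking walks positions 4-3-2-1, expanding outward from the peak — single-peaked.
Ballot type 5 (peak Blum at position 1): ranking walks positions 1-2-3-4, expanding outward from the peak — single-peaked.
Every ranking is single-peaked on this axis.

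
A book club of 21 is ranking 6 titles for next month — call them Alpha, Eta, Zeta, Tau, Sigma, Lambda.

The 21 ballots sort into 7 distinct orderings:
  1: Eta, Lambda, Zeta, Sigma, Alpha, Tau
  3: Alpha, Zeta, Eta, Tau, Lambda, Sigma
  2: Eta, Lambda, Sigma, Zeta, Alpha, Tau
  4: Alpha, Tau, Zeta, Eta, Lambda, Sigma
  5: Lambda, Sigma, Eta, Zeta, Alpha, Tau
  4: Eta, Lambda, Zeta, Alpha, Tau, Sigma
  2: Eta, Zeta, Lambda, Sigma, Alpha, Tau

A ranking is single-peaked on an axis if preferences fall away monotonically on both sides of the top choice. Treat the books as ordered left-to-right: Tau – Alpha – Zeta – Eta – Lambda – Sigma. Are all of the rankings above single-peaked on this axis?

yes

Axis positions: Tau=1, Alpha=2, Zeta=3, Eta=4, Lambda=5, Sigma=6.
Faction 1 (peak Eta at position 4): ranking walks positions 4-5-3-6-2-1, expanding outward from the peak — single-peaked.
Faction 2 (peak Alpha at position 2): ranking walks positions 2-3-4-1-5-6, expanding outward from the peak — single-peaked.
Faction 3 (peak Eta at position 4): ranking walks positions 4-5-6-3-2-1, expanding outward from the peak — single-peaked.
Faction 4 (peak Alpha at position 2): ranking walks positions 2-1-3-4-5-6, expanding outward from the peak — single-peaked.
Faction 5 (peak Lambda at position 5): ranking walks positions 5-6-4-3-2-1, expanding outward from the peak — single-peaked.
Faction 6 (peak Eta at position 4): ranking walks positions 4-5-3-2-1-6, expanding outward from the peak — single-peaked.
Faction 7 (peak Eta at position 4): ranking walks positions 4-3-5-6-2-1, expanding outward from the peak — single-peaked.
Every ranking is single-peaked on this axis.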